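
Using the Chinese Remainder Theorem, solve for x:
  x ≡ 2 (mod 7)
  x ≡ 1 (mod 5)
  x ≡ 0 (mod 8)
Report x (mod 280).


Moduli 7, 5, 8 are pairwise coprime; by CRT there is a unique solution modulo M = 7 · 5 · 8 = 280.
Solve pairwise, accumulating the modulus:
  Start with x ≡ 2 (mod 7).
  Combine with x ≡ 1 (mod 5): since gcd(7, 5) = 1, we get a unique residue mod 35.
    Write x = 2 + 7·t and substitute into x ≡ 1 (mod 5): 7·t ≡ 1 − 2 = -1 (mod 5).
    Reduce coefficients mod 5: 2·t ≡ 4 (mod 5).
    The inverse of 2 mod 5 is 3 (since 2·3 = 6 = 1·5 + 1), so t ≡ 3·4 = 12 ≡ 2 (mod 5).
    Then x = 2 + 7·2 = 16, valid modulo lcm(7, 5) = 35: x ≡ 16 (mod 35).
  Combine with x ≡ 0 (mod 8): since gcd(35, 8) = 1, we get a unique residue mod 280.
    Write x = 16 + 35·t and substitute into x ≡ 0 (mod 8): 35·t ≡ 0 − 16 = -16 (mod 8).
    Reduce coefficients mod 8: 3·t ≡ 0 (mod 8).
    The inverse of 3 mod 8 is 3 (since 3·3 = 9 = 1·8 + 1), so t ≡ 3·0 = 0 ≡ 0 (mod 8).
    Then x = 16 + 35·0 = 16, valid modulo lcm(35, 8) = 280: x ≡ 16 (mod 280).
Verify: 16 mod 7 = 2 ✓, 16 mod 5 = 1 ✓, 16 mod 8 = 0 ✓.

x ≡ 16 (mod 280).


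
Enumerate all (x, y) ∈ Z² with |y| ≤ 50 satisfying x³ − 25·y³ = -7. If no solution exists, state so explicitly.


The equation is x³ - 25y³ = -7. For fixed y, x³ = 25·y³ − 7, so a solution requires the RHS to be a perfect cube.
Strategy: iterate y from -50 to 50, compute RHS = 25·y³ − 7, and check whether it is a (positive or negative) perfect cube.
Check small values of y:
  y = 0: RHS = -7 is not a perfect cube.
  y = 1: RHS = 18 is not a perfect cube.
  y = -1: RHS = -32 is not a perfect cube.
  y = 2: RHS = 193 is not a perfect cube.
  y = -2: RHS = -207 is not a perfect cube.
  y = 3: RHS = 668 is not a perfect cube.
  y = -3: RHS = -682 is not a perfect cube.
Continuing the search up to |y| = 50 finds no solutions either.
No (x, y) in the scanned range satisfies the equation.

No integer solutions with |y| ≤ 50.


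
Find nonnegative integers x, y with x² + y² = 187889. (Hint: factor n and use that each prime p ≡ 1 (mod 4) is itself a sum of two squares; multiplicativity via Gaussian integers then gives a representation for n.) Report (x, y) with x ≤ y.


Step 1: Factor n = 187889 = 13 · 97 · 149.
Step 2: Check the mod-4 condition on each prime factor: 13 ≡ 1 (mod 4), exponent 1; 97 ≡ 1 (mod 4), exponent 1; 149 ≡ 1 (mod 4), exponent 1.
All primes ≡ 3 (mod 4) appear to even exponent (or don't appear), so by the two-squares theorem n IS expressible as a sum of two squares.
Step 3: Build a representation. Here n = 13 · 97 · 149 is a product of primes ≡ 1 (mod 4). Each prime p ≡ 1 (mod 4) is itself a sum of two squares; find a² by testing p − a² for a perfect square:
  13: 13 − 1² = 12, 13 − 2² = 9 = 3² ⇒ 13 = 2² + 3².
  97: 97 − 1² = 96, 97 − 2² = 93, 97 − 3² = 88, 97 − 4² = 81 = 9² ⇒ 97 = 4² + 9².
  149: 149 − 1² = 148, 149 − 2² = 145, 149 − 3² = 140, 149 − 4² = 133, 149 − 5² = 124, 149 − 6² = 113, 149 − 7² = 100 = 10² ⇒ 149 = 7² + 10².
  Combine using the Brahmagupta–Fibonacci identity (a² + b²)(c² + d²) = (ac − bd)² + (ad + bc)² = (ac + bd)² + (ad − bc)²:
  13 · 97 = 1261: from (2² + 3²)(4² + 9²), take (2·4 − 3·9, 2·9 + 3·4) = (8 − 27, 18 + 12) = (-19, 30); dropping signs (only squares matter) gives (19, 30); check 19² + 30² = 361 + 900 = 1261 ✓.
  1261 · 149 = 187889: from (19² + 30²)(7² + 10²), take (19·7 − 30·10, 19·10 + 30·7) = (133 − 300, 190 + 210) = (-167, 400); dropping signs (only squares matter) gives (167, 400); check 167² + 400² = 27889 + 160000 = 187889 ✓.
Step 4: Order so x ≤ y and verify: 167² + 400² = 27889 + 160000 = 187889 = n. ✓

n = 187889 = 167² + 400² (one valid representation with x ≤ y).


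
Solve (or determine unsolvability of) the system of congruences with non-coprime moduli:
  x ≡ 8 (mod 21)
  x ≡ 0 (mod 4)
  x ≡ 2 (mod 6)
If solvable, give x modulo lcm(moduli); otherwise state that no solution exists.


Moduli 21, 4, 6 are not pairwise coprime, so CRT works modulo lcm(m_i) when all pairwise compatibility conditions hold.
Pairwise compatibility: gcd(m_i, m_j) must divide a_i - a_j for every pair.
Merge one congruence at a time:
  Start: x ≡ 8 (mod 21).
  Combine with x ≡ 0 (mod 4): gcd(21, 4) = 1; 0 - 8 = -8, which IS divisible by 1, so compatible.
    Write x = 8 + 21·t and substitute into x ≡ 0 (mod 4): 21·t ≡ 0 − 8 = -8 (mod 4).
    Reduce coefficients mod 4: 1·t ≡ 0 (mod 4).
    So t ≡ 0 (mod 4).
    Then x = 8 + 21·0 = 8, valid modulo lcm(21, 4) = 84: x ≡ 8 (mod 84).
  Combine with x ≡ 2 (mod 6): gcd(84, 6) = 6; 2 - 8 = -6, which IS divisible by 6, so compatible.
    Write x = 8 + 84·t and substitute into x ≡ 2 (mod 6): 84·t ≡ 2 − 8 = -6 (mod 6).
    Divide the congruence (and modulus) by g = 6: 14·t ≡ -1 (mod 1).
    Modulo 1 every t works; take t = 0.
    Then x = 8 + 84·0 = 8, valid modulo lcm(84, 6) = 84: x ≡ 8 (mod 84).
Verify: 8 mod 21 = 8, 8 mod 4 = 0, 8 mod 6 = 2.

x ≡ 8 (mod 84).


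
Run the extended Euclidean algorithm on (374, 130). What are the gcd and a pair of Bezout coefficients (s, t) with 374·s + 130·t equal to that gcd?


Euclidean algorithm on (374, 130) — divide until remainder is 0:
  374 = 2 · 130 + 114
  130 = 1 · 114 + 16
  114 = 7 · 16 + 2
  16 = 8 · 2 + 0
gcd(374, 130) = 2.
Track Bezout coefficients alongside the remainders: start with r₀ = 374 = a·1 + b·0 (s = 1, t = 0) and r₁ = 130 = a·0 + b·1 (s = 0, t = 1); each new remainder r_{k+1} = r_{k-1} − q_k·r_k inherits s_{k+1} = s_{k-1} − q_k·s_k, t_{k+1} = t_{k-1} − q_k·t_k, so r_k = a·s_k + b·t_k at every step:
  q = 2: r = 114, s = 1 − 2·0 = 1, t = 0 − 2·1 = -2  (check: 374·1 + 130·(-2) = 114)
  q = 1: r = 16, s = 0 − 1·1 = -1, t = 1 − 1·(-2) = 3  (check: 374·(-1) + 130·3 = 16)
  q = 7: r = 2, s = 1 − 7·(-1) = 8, t = -2 − 7·3 = -23  (check: 374·8 + 130·(-23) = 2)
The row with r = 2 (the gcd) gives the Bezout coefficients s = 8, t = -23.
Result: 374 · (8) + 130 · (-23) = 2.

gcd(374, 130) = 2; s = 8, t = -23 (check: 374·8 + 130·(-23) = 2).


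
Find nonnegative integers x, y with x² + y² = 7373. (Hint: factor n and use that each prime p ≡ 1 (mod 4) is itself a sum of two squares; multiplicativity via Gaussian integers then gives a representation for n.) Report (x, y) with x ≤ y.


Step 1: Factor n = 7373 = 73 · 101.
Step 2: Check the mod-4 condition on each prime factor: 73 ≡ 1 (mod 4), exponent 1; 101 ≡ 1 (mod 4), exponent 1.
All primes ≡ 3 (mod 4) appear to even exponent (or don't appear), so by the two-squares theorem n IS expressible as a sum of two squares.
Step 3: Build a representation. Here n = 73 · 101 is a product of primes ≡ 1 (mod 4). Each prime p ≡ 1 (mod 4) is itself a sum of two squares; find a² by testing p − a² for a perfect square:
  73: 73 − 1² = 72, 73 − 2² = 69, 73 − 3² = 64 = 8² ⇒ 73 = 3² + 8².
  101: 101 − 1² = 100 = 10² ⇒ 101 = 1² + 10².
  Combine using the Brahmagupta–Fibonacci identity (a² + b²)(c² + d²) = (ac − bd)² + (ad + bc)² = (ac + bd)² + (ad − bc)²:
  73 · 101 = 7373: from (3² + 8²)(1² + 10²), take (3·1 − 8·10, 3·10 + 8·1) = (3 − 80, 30 + 8) = (-77, 38); dropping signs (only squares matter) gives (77, 38); check 77² + 38² = 5929 + 1444 = 7373 ✓.
Step 4: Order so x ≤ y and verify: 38² + 77² = 1444 + 5929 = 7373 = n. ✓

n = 7373 = 38² + 77² (one valid representation with x ≤ y).


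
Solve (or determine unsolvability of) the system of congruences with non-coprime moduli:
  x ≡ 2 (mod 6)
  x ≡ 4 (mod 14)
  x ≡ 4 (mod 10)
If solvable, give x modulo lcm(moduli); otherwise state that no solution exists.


Moduli 6, 14, 10 are not pairwise coprime, so CRT works modulo lcm(m_i) when all pairwise compatibility conditions hold.
Pairwise compatibility: gcd(m_i, m_j) must divide a_i - a_j for every pair.
Merge one congruence at a time:
  Start: x ≡ 2 (mod 6).
  Combine with x ≡ 4 (mod 14): gcd(6, 14) = 2; 4 - 2 = 2, which IS divisible by 2, so compatible.
    Write x = 2 + 6·t and substitute into x ≡ 4 (mod 14): 6·t ≡ 4 − 2 = 2 (mod 14).
    Divide the congruence (and modulus) by g = 2: 3·t ≡ 1 (mod 7).
    The inverse of 3 mod 7 is 5 (since 3·5 = 15 = 2·7 + 1), so t ≡ 5·1 = 5 ≡ 5 (mod 7).
    Then x = 2 + 6·5 = 32, valid modulo lcm(6, 14) = 42: x ≡ 32 (mod 42).
  Combine with x ≡ 4 (mod 10): gcd(42, 10) = 2; 4 - 32 = -28, which IS divisible by 2, so compatible.
    Write x = 32 + 42·t and substitute into x ≡ 4 (mod 10): 42·t ≡ 4 − 32 = -28 (mod 10).
    Divide the congruence (and modulus) by g = 2: 21·t ≡ -14 (mod 5).
    Reduce coefficients mod 5: 1·t ≡ 1 (mod 5).
    So t ≡ 1 (mod 5).
    Then x = 32 + 42·1 = 74, valid modulo lcm(42, 10) = 210: x ≡ 74 (mod 210).
Verify: 74 mod 6 = 2, 74 mod 14 = 4, 74 mod 10 = 4.

x ≡ 74 (mod 210).


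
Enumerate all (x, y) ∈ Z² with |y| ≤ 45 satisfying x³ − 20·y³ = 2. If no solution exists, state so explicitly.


The equation is x³ - 20y³ = 2. For fixed y, x³ = 20·y³ + 2, so a solution requires the RHS to be a perfect cube.
Strategy: iterate y from -45 to 45, compute RHS = 20·y³ + 2, and check whether it is a (positive or negative) perfect cube.
Check small values of y:
  y = 0: RHS = 2 is not a perfect cube.
  y = 1: RHS = 22 is not a perfect cube.
  y = -1: RHS = -18 is not a perfect cube.
  y = 2: RHS = 162 is not a perfect cube.
  y = -2: RHS = -158 is not a perfect cube.
  y = 3: RHS = 542 is not a perfect cube.
  y = -3: RHS = -538 is not a perfect cube.
Continuing the search up to |y| = 45 finds no solutions either.
No (x, y) in the scanned range satisfies the equation.

No integer solutions with |y| ≤ 45.


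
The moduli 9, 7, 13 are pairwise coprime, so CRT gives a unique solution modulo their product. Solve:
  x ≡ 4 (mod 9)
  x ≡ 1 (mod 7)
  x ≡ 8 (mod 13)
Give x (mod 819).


Moduli 9, 7, 13 are pairwise coprime; by CRT there is a unique solution modulo M = 9 · 7 · 13 = 819.
Solve pairwise, accumulating the modulus:
  Start with x ≡ 4 (mod 9).
  Combine with x ≡ 1 (mod 7): since gcd(9, 7) = 1, we get a unique residue mod 63.
    Write x = 4 + 9·t and substitute into x ≡ 1 (mod 7): 9·t ≡ 1 − 4 = -3 (mod 7).
    Reduce coefficients mod 7: 2·t ≡ 4 (mod 7).
    The inverse of 2 mod 7 is 4 (since 2·4 = 8 = 1·7 + 1), so t ≡ 4·4 = 16 ≡ 2 (mod 7).
    Then x = 4 + 9·2 = 22, valid modulo lcm(9, 7) = 63: x ≡ 22 (mod 63).
  Combine with x ≡ 8 (mod 13): since gcd(63, 13) = 1, we get a unique residue mod 819.
    Write x = 22 + 63·t and substitute into x ≡ 8 (mod 13): 63·t ≡ 8 − 22 = -14 (mod 13).
    Reduce coefficients mod 13: 11·t ≡ 12 (mod 13).
    The inverse of 11 mod 13 is 6 (since 11·6 = 66 = 5·13 + 1), so t ≡ 6·12 = 72 ≡ 7 (mod 13).
    Then x = 22 + 63·7 = 463, valid modulo lcm(63, 13) = 819: x ≡ 463 (mod 819).
Verify: 463 mod 9 = 4 ✓, 463 mod 7 = 1 ✓, 463 mod 13 = 8 ✓.

x ≡ 463 (mod 819).


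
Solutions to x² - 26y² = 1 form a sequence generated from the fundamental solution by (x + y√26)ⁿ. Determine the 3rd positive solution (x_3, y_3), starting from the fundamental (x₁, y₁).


Step 1: Find the fundamental solution (x₁, y₁) of x² - 26y² = 1.
  Expand √26 as a continued fraction. a₀ = ⌊√26⌋ = 5; iterate m_{k+1} = d_k·a_k − m_k, d_{k+1} = (26 − m_{k+1}²)/d_k, a_{k+1} = ⌊(a₀ + m_{k+1})/d_{k+1}⌋ (starting m₀ = 0, d₀ = 1), with convergents p_k = a_k·p_{k-1} + p_{k-2}, q_k = a_k·q_{k-1} + q_{k-2} (p₋₁ = 1, q₋₁ = 0):
  k = 0: a₀ = 5; p₀/q₀ = 5/1; p₀² − 26·q₀² = 25 − 26 = -1.
  k = 1: m = 5, d = 1, a = ⌊(5 + 5)/1⌋ = 10; p/q = (10·5 + 1)/(10·1 + 0) = 51/10; p² − 26·q² = 2601 − 2600 = 1.
  The first convergent with p² − 26·q² = 1 gives the fundamental solution (x₁, y₁) = (51, 10).
Step 2: Apply the recurrence (x_{n+1}, y_{n+1}) = (x₁x_n + 26y₁y_n, x₁y_n + y₁x_n) repeatedly.
  From (x_1, y_1) = (51, 10): x_2 = 51·51 + 26·10·10 = 5201; y_2 = 51·10 + 10·51 = 1020.
  From (x_2, y_2) = (5201, 1020): x_3 = 51·5201 + 26·10·1020 = 530451; y_3 = 51·1020 + 10·5201 = 104030.
Step 3: Verify x_3² - 26·y_3² = 281378263401 - 281378263400 = 1 (should be 1). ✓

(x_1, y_1) = (51, 10); (x_3, y_3) = (530451, 104030).


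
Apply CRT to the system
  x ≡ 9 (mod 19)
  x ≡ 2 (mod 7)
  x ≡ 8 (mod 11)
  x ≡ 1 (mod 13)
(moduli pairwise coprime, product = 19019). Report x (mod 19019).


Product of moduli M = 19 · 7 · 11 · 13 = 19019.
Merge one congruence at a time:
  Start: x ≡ 9 (mod 19).
  Combine with x ≡ 2 (mod 7); new modulus lcm = 133.
    Write x = 9 + 19·t and substitute into x ≡ 2 (mod 7): 19·t ≡ 2 − 9 = -7 (mod 7).
    Reduce coefficients mod 7: 5·t ≡ 0 (mod 7).
    The inverse of 5 mod 7 is 3 (since 5·3 = 15 = 2·7 + 1), so t ≡ 3·0 = 0 ≡ 0 (mod 7).
    Then x = 9 + 19·0 = 9, valid modulo lcm(19, 7) = 133: x ≡ 9 (mod 133).
  Combine with x ≡ 8 (mod 11); new modulus lcm = 1463.
    Write x = 9 + 133·t and substitute into x ≡ 8 (mod 11): 133·t ≡ 8 − 9 = -1 (mod 11).
    Reduce coefficients mod 11: 1·t ≡ 10 (mod 11).
    So t ≡ 10 (mod 11).
    Then x = 9 + 133·10 = 1339, valid modulo lcm(133, 11) = 1463: x ≡ 1339 (mod 1463).
  Combine with x ≡ 1 (mod 13); new modulus lcm = 19019.
    Write x = 1339 + 1463·t and substitute into x ≡ 1 (mod 13): 1463·t ≡ 1 − 1339 = -1338 (mod 13).
    Reduce coefficients mod 13: 7·t ≡ 1 (mod 13).
    The inverse of 7 mod 13 is 2 (since 7·2 = 14 = 1·13 + 1), so t ≡ 2·1 = 2 ≡ 2 (mod 13).
    Then x = 1339 + 1463·2 = 4265, valid modulo lcm(1463, 13) = 19019: x ≡ 4265 (mod 19019).
Verify against each original: 4265 mod 19 = 9, 4265 mod 7 = 2, 4265 mod 11 = 8, 4265 mod 13 = 1.

x ≡ 4265 (mod 19019).


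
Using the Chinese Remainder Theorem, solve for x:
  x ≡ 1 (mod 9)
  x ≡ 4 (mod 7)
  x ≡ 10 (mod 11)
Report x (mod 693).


Moduli 9, 7, 11 are pairwise coprime; by CRT there is a unique solution modulo M = 9 · 7 · 11 = 693.
Solve pairwise, accumulating the modulus:
  Start with x ≡ 1 (mod 9).
  Combine with x ≡ 4 (mod 7): since gcd(9, 7) = 1, we get a unique residue mod 63.
    Write x = 1 + 9·t and substitute into x ≡ 4 (mod 7): 9·t ≡ 4 − 1 = 3 (mod 7).
    Reduce coefficients mod 7: 2·t ≡ 3 (mod 7).
    The inverse of 2 mod 7 is 4 (since 2·4 = 8 = 1·7 + 1), so t ≡ 4·3 = 12 ≡ 5 (mod 7).
    Then x = 1 + 9·5 = 46, valid modulo lcm(9, 7) = 63: x ≡ 46 (mod 63).
  Combine with x ≡ 10 (mod 11): since gcd(63, 11) = 1, we get a unique residue mod 693.
    Write x = 46 + 63·t and substitute into x ≡ 10 (mod 11): 63·t ≡ 10 − 46 = -36 (mod 11).
    Reduce coefficients mod 11: 8·t ≡ 8 (mod 11).
    The inverse of 8 mod 11 is 7 (since 8·7 = 56 = 5·11 + 1), so t ≡ 7·8 = 56 ≡ 1 (mod 11).
    Then x = 46 + 63·1 = 109, valid modulo lcm(63, 11) = 693: x ≡ 109 (mod 693).
Verify: 109 mod 9 = 1 ✓, 109 mod 7 = 4 ✓, 109 mod 11 = 10 ✓.

x ≡ 109 (mod 693).


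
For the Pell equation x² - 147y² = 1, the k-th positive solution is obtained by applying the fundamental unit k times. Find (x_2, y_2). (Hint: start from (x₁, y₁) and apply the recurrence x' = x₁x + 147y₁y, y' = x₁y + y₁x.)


Step 1: Find the fundamental solution (x₁, y₁) of x² - 147y² = 1.
  Expand √147 as a continued fraction. a₀ = ⌊√147⌋ = 12; iterate m_{k+1} = d_k·a_k − m_k, d_{k+1} = (147 − m_{k+1}²)/d_k, a_{k+1} = ⌊(a₀ + m_{k+1})/d_{k+1}⌋ (starting m₀ = 0, d₀ = 1), with convergents p_k = a_k·p_{k-1} + p_{k-2}, q_k = a_k·q_{k-1} + q_{k-2} (p₋₁ = 1, q₋₁ = 0):
  k = 0: a₀ = 12; p₀/q₀ = 12/1; p₀² − 147·q₀² = 144 − 147 = -3.
  k = 1: m = 12, d = 3, a = ⌊(12 + 12)/3⌋ = 8; p/q = (8·12 + 1)/(8·1 + 0) = 97/8; p² − 147·q² = 9409 − 9408 = 1.
  The first convergent with p² − 147·q² = 1 gives the fundamental solution (x₁, y₁) = (97, 8).
Step 2: Apply the recurrence (x_{n+1}, y_{n+1}) = (x₁x_n + 147y₁y_n, x₁y_n + y₁x_n) repeatedly.
  From (x_1, y_1) = (97, 8): x_2 = 97·97 + 147·8·8 = 18817; y_2 = 97·8 + 8·97 = 1552.
Step 3: Verify x_2² - 147·y_2² = 354079489 - 354079488 = 1 (should be 1). ✓

(x_1, y_1) = (97, 8); (x_2, y_2) = (18817, 1552).


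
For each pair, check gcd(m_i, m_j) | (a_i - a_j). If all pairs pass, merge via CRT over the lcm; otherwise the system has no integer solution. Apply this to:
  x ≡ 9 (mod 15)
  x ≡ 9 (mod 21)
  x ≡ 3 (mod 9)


Moduli 15, 21, 9 are not pairwise coprime, so CRT works modulo lcm(m_i) when all pairwise compatibility conditions hold.
Pairwise compatibility: gcd(m_i, m_j) must divide a_i - a_j for every pair.
Merge one congruence at a time:
  Start: x ≡ 9 (mod 15).
  Combine with x ≡ 9 (mod 21): gcd(15, 21) = 3; 9 - 9 = 0, which IS divisible by 3, so compatible.
    Write x = 9 + 15·t and substitute into x ≡ 9 (mod 21): 15·t ≡ 9 − 9 = 0 (mod 21).
    Divide the congruence (and modulus) by g = 3: 5·t ≡ 0 (mod 7).
    The inverse of 5 mod 7 is 3 (since 5·3 = 15 = 2·7 + 1), so t ≡ 3·0 = 0 ≡ 0 (mod 7).
    Then x = 9 + 15·0 = 9, valid modulo lcm(15, 21) = 105: x ≡ 9 (mod 105).
  Combine with x ≡ 3 (mod 9): gcd(105, 9) = 3; 3 - 9 = -6, which IS divisible by 3, so compatible.
    Write x = 9 + 105·t and substitute into x ≡ 3 (mod 9): 105·t ≡ 3 − 9 = -6 (mod 9).
    Divide the congruence (and modulus) by g = 3: 35·t ≡ -2 (mod 3).
    Reduce coefficients mod 3: 2·t ≡ 1 (mod 3).
    The inverse of 2 mod 3 is 2 (since 2·2 = 4 = 1·3 + 1), so t ≡ 2·1 = 2 ≡ 2 (mod 3).
    Then x = 9 + 105·2 = 219, valid modulo lcm(105, 9) = 315: x ≡ 219 (mod 315).
Verify: 219 mod 15 = 9, 219 mod 21 = 9, 219 mod 9 = 3.

x ≡ 219 (mod 315).


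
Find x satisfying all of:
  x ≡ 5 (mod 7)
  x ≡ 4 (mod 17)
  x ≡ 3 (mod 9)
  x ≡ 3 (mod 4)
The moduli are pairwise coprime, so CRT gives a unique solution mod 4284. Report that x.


Product of moduli M = 7 · 17 · 9 · 4 = 4284.
Merge one congruence at a time:
  Start: x ≡ 5 (mod 7).
  Combine with x ≡ 4 (mod 17); new modulus lcm = 119.
    Write x = 5 + 7·t and substitute into x ≡ 4 (mod 17): 7·t ≡ 4 − 5 = -1 (mod 17).
    Reduce coefficients mod 17: 7·t ≡ 16 (mod 17).
    The inverse of 7 mod 17 is 5 (since 7·5 = 35 = 2·17 + 1), so t ≡ 5·16 = 80 ≡ 12 (mod 17).
    Then x = 5 + 7·12 = 89, valid modulo lcm(7, 17) = 119: x ≡ 89 (mod 119).
  Combine with x ≡ 3 (mod 9); new modulus lcm = 1071.
    Write x = 89 + 119·t and substitute into x ≡ 3 (mod 9): 119·t ≡ 3 − 89 = -86 (mod 9).
    Reduce coefficients mod 9: 2·t ≡ 4 (mod 9).
    The inverse of 2 mod 9 is 5 (since 2·5 = 10 = 1·9 + 1), so t ≡ 5·4 = 20 ≡ 2 (mod 9).
    Then x = 89 + 119·2 = 327, valid modulo lcm(119, 9) = 1071: x ≡ 327 (mod 1071).
  Combine with x ≡ 3 (mod 4); new modulus lcm = 4284.
    Write x = 327 + 1071·t and substitute into x ≡ 3 (mod 4): 1071·t ≡ 3 − 327 = -324 (mod 4).
    Reduce coefficients mod 4: 3·t ≡ 0 (mod 4).
    The inverse of 3 mod 4 is 3 (since 3·3 = 9 = 2·4 + 1), so t ≡ 3·0 = 0 ≡ 0 (mod 4).
    Then x = 327 + 1071·0 = 327, valid modulo lcm(1071, 4) = 4284: x ≡ 327 (mod 4284).
Verify against each original: 327 mod 7 = 5, 327 mod 17 = 4, 327 mod 9 = 3, 327 mod 4 = 3.

x ≡ 327 (mod 4284).


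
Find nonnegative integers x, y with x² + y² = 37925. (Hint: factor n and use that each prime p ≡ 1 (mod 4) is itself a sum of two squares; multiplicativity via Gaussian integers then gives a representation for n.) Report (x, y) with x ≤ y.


Step 1: Factor n = 37925 = 5^2 · 37 · 41.
Step 2: Check the mod-4 condition on each prime factor: 5 ≡ 1 (mod 4), exponent 2; 37 ≡ 1 (mod 4), exponent 1; 41 ≡ 1 (mod 4), exponent 1.
All primes ≡ 3 (mod 4) appear to even exponent (or don't appear), so by the two-squares theorem n IS expressible as a sum of two squares.
Step 3: Build a representation. Group n = k² · m with k = 5 and m = 37 · 41 = 1517 (a product of primes ≡ 1 (mod 4)); a representation of m scales to one of n via (k·x)² + (k·y)² = k²(x² + y²). Each prime p ≡ 1 (mod 4) is itself a sum of two squares; find a² by testing p − a² for a perfect square:
  37: 37 − 1² = 36 = 6² ⇒ 37 = 1² + 6².
  41: 41 − 1² = 40, 41 − 2² = 37, 41 − 3² = 32, 41 − 4² = 25 = 5² ⇒ 41 = 4² + 5².
  Combine using the Brahmagupta–Fibonacci identity (a² + b²)(c² + d²) = (ac − bd)² + (ad + bc)² = (ac + bd)² + (ad − bc)²:
  37 · 41 = 1517: from (1² + 6²)(4² + 5²), take (1·4 − 6·5, 1·5 + 6·4) = (4 − 30, 5 + 24) = (-26, 29); dropping signs (only squares matter) gives (26, 29); check 26² + 29² = 676 + 841 = 1517 ✓.
  Scale by k = 5: (5·26, 5·29) = (130, 145).
Step 4: Order so x ≤ y and verify: 130² + 145² = 16900 + 21025 = 37925 = n. ✓

n = 37925 = 130² + 145² (one valid representation with x ≤ y).


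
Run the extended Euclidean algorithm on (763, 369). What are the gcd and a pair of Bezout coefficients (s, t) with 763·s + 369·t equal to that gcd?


Euclidean algorithm on (763, 369) — divide until remainder is 0:
  763 = 2 · 369 + 25
  369 = 14 · 25 + 19
  25 = 1 · 19 + 6
  19 = 3 · 6 + 1
  6 = 6 · 1 + 0
gcd(763, 369) = 1.
Track Bezout coefficients alongside the remainders: start with r₀ = 763 = a·1 + b·0 (s = 1, t = 0) and r₁ = 369 = a·0 + b·1 (s = 0, t = 1); each new remainder r_{k+1} = r_{k-1} − q_k·r_k inherits s_{k+1} = s_{k-1} − q_k·s_k, t_{k+1} = t_{k-1} − q_k·t_k, so r_k = a·s_k + b·t_k at every step:
  q = 2: r = 25, s = 1 − 2·0 = 1, t = 0 − 2·1 = -2  (check: 763·1 + 369·(-2) = 25)
  q = 14: r = 19, s = 0 − 14·1 = -14, t = 1 − 14·(-2) = 29  (check: 763·(-14) + 369·29 = 19)
  q = 1: r = 6, s = 1 − 1·(-14) = 15, t = -2 − 1·29 = -31  (check: 763·15 + 369·(-31) = 6)
  q = 3: r = 1, s = -14 − 3·15 = -59, t = 29 − 3·(-31) = 122  (check: 763·(-59) + 369·122 = 1)
The row with r = 1 (the gcd) gives the Bezout coefficients s = -59, t = 122.
Result: 763 · (-59) + 369 · (122) = 1.

gcd(763, 369) = 1; s = -59, t = 122 (check: 763·(-59) + 369·122 = 1).


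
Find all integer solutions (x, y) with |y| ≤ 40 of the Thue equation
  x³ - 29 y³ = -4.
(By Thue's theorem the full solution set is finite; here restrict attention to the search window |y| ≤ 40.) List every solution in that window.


The equation is x³ - 29y³ = -4. For fixed y, x³ = 29·y³ − 4, so a solution requires the RHS to be a perfect cube.
Strategy: iterate y from -40 to 40, compute RHS = 29·y³ − 4, and check whether it is a (positive or negative) perfect cube.
Check small values of y:
  y = 0: RHS = -4 is not a perfect cube.
  y = 1: RHS = 25 is not a perfect cube.
  y = -1: RHS = -33 is not a perfect cube.
  y = 2: RHS = 228 is not a perfect cube.
  y = -2: RHS = -236 is not a perfect cube.
  y = 3: RHS = 779 is not a perfect cube.
  y = -3: RHS = -787 is not a perfect cube.
Continuing the search up to |y| = 40 finds no solutions either.
No (x, y) in the scanned range satisfies the equation.

No integer solutions with |y| ≤ 40.


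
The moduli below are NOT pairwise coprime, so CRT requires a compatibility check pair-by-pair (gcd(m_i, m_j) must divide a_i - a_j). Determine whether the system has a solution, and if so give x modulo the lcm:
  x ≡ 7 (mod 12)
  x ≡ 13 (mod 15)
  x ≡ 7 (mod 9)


Moduli 12, 15, 9 are not pairwise coprime, so CRT works modulo lcm(m_i) when all pairwise compatibility conditions hold.
Pairwise compatibility: gcd(m_i, m_j) must divide a_i - a_j for every pair.
Merge one congruence at a time:
  Start: x ≡ 7 (mod 12).
  Combine with x ≡ 13 (mod 15): gcd(12, 15) = 3; 13 - 7 = 6, which IS divisible by 3, so compatible.
    Write x = 7 + 12·t and substitute into x ≡ 13 (mod 15): 12·t ≡ 13 − 7 = 6 (mod 15).
    Divide the congruence (and modulus) by g = 3: 4·t ≡ 2 (mod 5).
    The inverse of 4 mod 5 is 4 (since 4·4 = 16 = 3·5 + 1), so t ≡ 4·2 = 8 ≡ 3 (mod 5).
    Then x = 7 + 12·3 = 43, valid modulo lcm(12, 15) = 60: x ≡ 43 (mod 60).
  Combine with x ≡ 7 (mod 9): gcd(60, 9) = 3; 7 - 43 = -36, which IS divisible by 3, so compatible.
    Write x = 43 + 60·t and substitute into x ≡ 7 (mod 9): 60·t ≡ 7 − 43 = -36 (mod 9).
    Divide the congruence (and modulus) by g = 3: 20·t ≡ -12 (mod 3).
    Reduce coefficients mod 3: 2·t ≡ 0 (mod 3).
    The inverse of 2 mod 3 is 2 (since 2·2 = 4 = 1·3 + 1), so t ≡ 2·0 = 0 ≡ 0 (mod 3).
    Then x = 43 + 60·0 = 43, valid modulo lcm(60, 9) = 180: x ≡ 43 (mod 180).
Verify: 43 mod 12 = 7, 43 mod 15 = 13, 43 mod 9 = 7.

x ≡ 43 (mod 180).


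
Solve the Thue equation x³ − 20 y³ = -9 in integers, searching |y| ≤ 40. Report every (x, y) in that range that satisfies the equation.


The equation is x³ - 20y³ = -9. For fixed y, x³ = 20·y³ − 9, so a solution requires the RHS to be a perfect cube.
Strategy: iterate y from -40 to 40, compute RHS = 20·y³ − 9, and check whether it is a (positive or negative) perfect cube.
Check small values of y:
  y = 0: RHS = -9 is not a perfect cube.
  y = 1: RHS = 11 is not a perfect cube.
  y = -1: RHS = -29 is not a perfect cube.
  y = 2: RHS = 151 is not a perfect cube.
  y = -2: RHS = -169 is not a perfect cube.
  y = 3: RHS = 531 is not a perfect cube.
  y = -3: RHS = -549 is not a perfect cube.
Continuing the search up to |y| = 40 finds no solutions either.
No (x, y) in the scanned range satisfies the equation.

No integer solutions with |y| ≤ 40.


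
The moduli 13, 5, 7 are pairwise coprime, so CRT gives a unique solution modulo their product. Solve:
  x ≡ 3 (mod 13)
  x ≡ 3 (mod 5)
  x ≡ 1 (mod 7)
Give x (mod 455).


Moduli 13, 5, 7 are pairwise coprime; by CRT there is a unique solution modulo M = 13 · 5 · 7 = 455.
Solve pairwise, accumulating the modulus:
  Start with x ≡ 3 (mod 13).
  Combine with x ≡ 3 (mod 5): since gcd(13, 5) = 1, we get a unique residue mod 65.
    Write x = 3 + 13·t and substitute into x ≡ 3 (mod 5): 13·t ≡ 3 − 3 = 0 (mod 5).
    Reduce coefficients mod 5: 3·t ≡ 0 (mod 5).
    The inverse of 3 mod 5 is 2 (since 3·2 = 6 = 1·5 + 1), so t ≡ 2·0 = 0 ≡ 0 (mod 5).
    Then x = 3 + 13·0 = 3, valid modulo lcm(13, 5) = 65: x ≡ 3 (mod 65).
  Combine with x ≡ 1 (mod 7): since gcd(65, 7) = 1, we get a unique residue mod 455.
    Write x = 3 + 65·t and substitute into x ≡ 1 (mod 7): 65·t ≡ 1 − 3 = -2 (mod 7).
    Reduce coefficients mod 7: 2·t ≡ 5 (mod 7).
    The inverse of 2 mod 7 is 4 (since 2·4 = 8 = 1·7 + 1), so t ≡ 4·5 = 20 ≡ 6 (mod 7).
    Then x = 3 + 65·6 = 393, valid modulo lcm(65, 7) = 455: x ≡ 393 (mod 455).
Verify: 393 mod 13 = 3 ✓, 393 mod 5 = 3 ✓, 393 mod 7 = 1 ✓.

x ≡ 393 (mod 455).


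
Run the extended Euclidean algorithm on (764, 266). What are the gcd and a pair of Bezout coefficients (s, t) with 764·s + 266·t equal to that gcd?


Euclidean algorithm on (764, 266) — divide until remainder is 0:
  764 = 2 · 266 + 232
  266 = 1 · 232 + 34
  232 = 6 · 34 + 28
  34 = 1 · 28 + 6
  28 = 4 · 6 + 4
  6 = 1 · 4 + 2
  4 = 2 · 2 + 0
gcd(764, 266) = 2.
Track Bezout coefficients alongside the remainders: start with r₀ = 764 = a·1 + b·0 (s = 1, t = 0) and r₁ = 266 = a·0 + b·1 (s = 0, t = 1); each new remainder r_{k+1} = r_{k-1} − q_k·r_k inherits s_{k+1} = s_{k-1} − q_k·s_k, t_{k+1} = t_{k-1} − q_k·t_k, so r_k = a·s_k + b·t_k at every step:
  q = 2: r = 232, s = 1 − 2·0 = 1, t = 0 − 2·1 = -2  (check: 764·1 + 266·(-2) = 232)
  q = 1: r = 34, s = 0 − 1·1 = -1, t = 1 − 1·(-2) = 3  (check: 764·(-1) + 266·3 = 34)
  q = 6: r = 28, s = 1 − 6·(-1) = 7, t = -2 − 6·3 = -20  (check: 764·7 + 266·(-20) = 28)
  q = 1: r = 6, s = -1 − 1·7 = -8, t = 3 − 1·(-20) = 23  (check: 764·(-8) + 266·23 = 6)
  q = 4: r = 4, s = 7 − 4·(-8) = 39, t = -20 − 4·23 = -112  (check: 764·39 + 266·(-112) = 4)
  q = 1: r = 2, s = -8 − 1·39 = -47, t = 23 − 1·(-112) = 135  (check: 764·(-47) + 266·135 = 2)
The row with r = 2 (the gcd) gives the Bezout coefficients s = -47, t = 135.
Result: 764 · (-47) + 266 · (135) = 2.

gcd(764, 266) = 2; s = -47, t = 135 (check: 764·(-47) + 266·135 = 2).


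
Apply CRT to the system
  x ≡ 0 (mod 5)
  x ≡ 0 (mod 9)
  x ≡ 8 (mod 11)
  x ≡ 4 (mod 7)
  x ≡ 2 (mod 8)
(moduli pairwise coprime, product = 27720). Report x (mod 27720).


Product of moduli M = 5 · 9 · 11 · 7 · 8 = 27720.
Merge one congruence at a time:
  Start: x ≡ 0 (mod 5).
  Combine with x ≡ 0 (mod 9); new modulus lcm = 45.
    Write x = 0 + 5·t and substitute into x ≡ 0 (mod 9): 5·t ≡ 0 − 0 = 0 (mod 9).
    The inverse of 5 mod 9 is 2 (since 5·2 = 10 = 1·9 + 1), so t ≡ 2·0 = 0 ≡ 0 (mod 9).
    Then x = 0 + 5·0 = 0, valid modulo lcm(5, 9) = 45: x ≡ 0 (mod 45).
  Combine with x ≡ 8 (mod 11); new modulus lcm = 495.
    Write x = 0 + 45·t and substitute into x ≡ 8 (mod 11): 45·t ≡ 8 − 0 = 8 (mod 11).
    Reduce coefficients mod 11: 1·t ≡ 8 (mod 11).
    So t ≡ 8 (mod 11).
    Then x = 0 + 45·8 = 360, valid modulo lcm(45, 11) = 495: x ≡ 360 (mod 495).
  Combine with x ≡ 4 (mod 7); new modulus lcm = 3465.
    Write x = 360 + 495·t and substitute into x ≡ 4 (mod 7): 495·t ≡ 4 − 360 = -356 (mod 7).
    Reduce coefficients mod 7: 5·t ≡ 1 (mod 7).
    The inverse of 5 mod 7 is 3 (since 5·3 = 15 = 2·7 + 1), so t ≡ 3·1 = 3 ≡ 3 (mod 7).
    Then x = 360 + 495·3 = 1845, valid modulo lcm(495, 7) = 3465: x ≡ 1845 (mod 3465).
  Combine with x ≡ 2 (mod 8); new modulus lcm = 27720.
    Write x = 1845 + 3465·t and substitute into x ≡ 2 (mod 8): 3465·t ≡ 2 − 1845 = -1843 (mod 8).
    Reduce coefficients mod 8: 1·t ≡ 5 (mod 8).
    So t ≡ 5 (mod 8).
    Then x = 1845 + 3465·5 = 19170, valid modulo lcm(3465, 8) = 27720: x ≡ 19170 (mod 27720).
Verify against each original: 19170 mod 5 = 0, 19170 mod 9 = 0, 19170 mod 11 = 8, 19170 mod 7 = 4, 19170 mod 8 = 2.

x ≡ 19170 (mod 27720).


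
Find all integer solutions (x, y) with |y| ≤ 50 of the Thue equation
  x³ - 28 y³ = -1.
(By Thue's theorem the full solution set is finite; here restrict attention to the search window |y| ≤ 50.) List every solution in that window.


The equation is x³ - 28y³ = -1. For fixed y, x³ = 28·y³ − 1, so a solution requires the RHS to be a perfect cube.
Strategy: iterate y from -50 to 50, compute RHS = 28·y³ − 1, and check whether it is a (positive or negative) perfect cube.
Check small values of y:
  y = 0: RHS = -1 = (-1)³ ⇒ x = -1 works.
  y = 1: RHS = 27 = (3)³ ⇒ x = 3 works.
  y = -1: RHS = -29 is not a perfect cube.
  y = 2: RHS = 223 is not a perfect cube.
  y = -2: RHS = -225 is not a perfect cube.
  y = 3: RHS = 755 is not a perfect cube.
  y = -3: RHS = -757 is not a perfect cube.
Continuing the search up to |y| = 50 finds no further solutions beyond those listed.
Collected solutions: (-1, 0), (3, 1).

Solutions (with |y| ≤ 50): (-1, 0), (3, 1).


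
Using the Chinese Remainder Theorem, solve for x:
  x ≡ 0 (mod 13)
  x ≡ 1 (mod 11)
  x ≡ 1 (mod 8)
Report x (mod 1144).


Moduli 13, 11, 8 are pairwise coprime; by CRT there is a unique solution modulo M = 13 · 11 · 8 = 1144.
Solve pairwise, accumulating the modulus:
  Start with x ≡ 0 (mod 13).
  Combine with x ≡ 1 (mod 11): since gcd(13, 11) = 1, we get a unique residue mod 143.
    Write x = 0 + 13·t and substitute into x ≡ 1 (mod 11): 13·t ≡ 1 − 0 = 1 (mod 11).
    Reduce coefficients mod 11: 2·t ≡ 1 (mod 11).
    The inverse of 2 mod 11 is 6 (since 2·6 = 12 = 1·11 + 1), so t ≡ 6·1 = 6 ≡ 6 (mod 11).
    Then x = 0 + 13·6 = 78, valid modulo lcm(13, 11) = 143: x ≡ 78 (mod 143).
  Combine with x ≡ 1 (mod 8): since gcd(143, 8) = 1, we get a unique residue mod 1144.
    Write x = 78 + 143·t and substitute into x ≡ 1 (mod 8): 143·t ≡ 1 − 78 = -77 (mod 8).
    Reduce coefficients mod 8: 7·t ≡ 3 (mod 8).
    The inverse of 7 mod 8 is 7 (since 7·7 = 49 = 6·8 + 1), so t ≡ 7·3 = 21 ≡ 5 (mod 8).
    Then x = 78 + 143·5 = 793, valid modulo lcm(143, 8) = 1144: x ≡ 793 (mod 1144).
Verify: 793 mod 13 = 0 ✓, 793 mod 11 = 1 ✓, 793 mod 8 = 1 ✓.

x ≡ 793 (mod 1144).


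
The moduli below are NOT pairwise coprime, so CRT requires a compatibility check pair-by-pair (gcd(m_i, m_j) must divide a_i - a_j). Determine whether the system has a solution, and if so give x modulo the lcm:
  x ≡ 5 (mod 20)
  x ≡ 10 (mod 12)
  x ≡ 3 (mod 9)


Moduli 20, 12, 9 are not pairwise coprime, so CRT works modulo lcm(m_i) when all pairwise compatibility conditions hold.
Pairwise compatibility: gcd(m_i, m_j) must divide a_i - a_j for every pair.
Merge one congruence at a time:
  Start: x ≡ 5 (mod 20).
  Combine with x ≡ 10 (mod 12): gcd(20, 12) = 4, and 10 - 5 = 5 is NOT divisible by 4.
    ⇒ system is inconsistent (no integer solution).

No solution (the system is inconsistent).


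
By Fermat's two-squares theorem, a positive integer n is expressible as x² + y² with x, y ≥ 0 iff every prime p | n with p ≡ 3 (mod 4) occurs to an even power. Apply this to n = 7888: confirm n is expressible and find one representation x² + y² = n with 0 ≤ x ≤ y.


Step 1: Factor n = 7888 = 2^4 · 17 · 29.
Step 2: Check the mod-4 condition on each prime factor: 2 = 2 (special); 17 ≡ 1 (mod 4), exponent 1; 29 ≡ 1 (mod 4), exponent 1.
All primes ≡ 3 (mod 4) appear to even exponent (or don't appear), so by the two-squares theorem n IS expressible as a sum of two squares.
Step 3: Build a representation. Group n = k² · m with k = 4 and m = 17 · 29 = 493 (a product of primes ≡ 1 (mod 4)); a representation of m scales to one of n via (k·x)² + (k·y)² = k²(x² + y²). Each prime p ≡ 1 (mod 4) is itself a sum of two squares; find a² by testing p − a² for a perfect square:
  17: 17 − 1² = 16 = 4² ⇒ 17 = 1² + 4².
  29: 29 − 1² = 28, 29 − 2² = 25 = 5² ⇒ 29 = 2² + 5².
  Combine using the Brahmagupta–Fibonacci identity (a² + b²)(c² + d²) = (ac − bd)² + (ad + bc)² = (ac + bd)² + (ad − bc)²:
  17 · 29 = 493: from (1² + 4²)(2² + 5²), take (1·2 − 4·5, 1·5 + 4·2) = (2 − 20, 5 + 8) = (-18, 13); dropping signs (only squares matter) gives (18, 13); check 18² + 13² = 324 + 169 = 493 ✓.
  Scale by k = 4: (4·18, 4·13) = (72, 52).
Step 4: Order so x ≤ y and verify: 52² + 72² = 2704 + 5184 = 7888 = n. ✓

n = 7888 = 52² + 72² (one valid representation with x ≤ y).


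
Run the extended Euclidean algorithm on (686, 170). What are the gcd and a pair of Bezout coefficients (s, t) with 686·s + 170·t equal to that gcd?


Euclidean algorithm on (686, 170) — divide until remainder is 0:
  686 = 4 · 170 + 6
  170 = 28 · 6 + 2
  6 = 3 · 2 + 0
gcd(686, 170) = 2.
Track Bezout coefficients alongside the remainders: start with r₀ = 686 = a·1 + b·0 (s = 1, t = 0) and r₁ = 170 = a·0 + b·1 (s = 0, t = 1); each new remainder r_{k+1} = r_{k-1} − q_k·r_k inherits s_{k+1} = s_{k-1} − q_k·s_k, t_{k+1} = t_{k-1} − q_k·t_k, so r_k = a·s_k + b·t_k at every step:
  q = 4: r = 6, s = 1 − 4·0 = 1, t = 0 − 4·1 = -4  (check: 686·1 + 170·(-4) = 6)
  q = 28: r = 2, s = 0 − 28·1 = -28, t = 1 − 28·(-4) = 113  (check: 686·(-28) + 170·113 = 2)
The row with r = 2 (the gcd) gives the Bezout coefficients s = -28, t = 113.
Result: 686 · (-28) + 170 · (113) = 2.

gcd(686, 170) = 2; s = -28, t = 113 (check: 686·(-28) + 170·113 = 2).


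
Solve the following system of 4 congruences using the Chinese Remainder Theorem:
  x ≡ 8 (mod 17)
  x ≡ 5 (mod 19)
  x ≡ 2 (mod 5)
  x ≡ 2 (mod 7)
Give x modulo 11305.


Product of moduli M = 17 · 19 · 5 · 7 = 11305.
Merge one congruence at a time:
  Start: x ≡ 8 (mod 17).
  Combine with x ≡ 5 (mod 19); new modulus lcm = 323.
    Write x = 8 + 17·t and substitute into x ≡ 5 (mod 19): 17·t ≡ 5 − 8 = -3 (mod 19).
    Reduce coefficients mod 19: 17·t ≡ 16 (mod 19).
    The inverse of 17 mod 19 is 9 (since 17·9 = 153 = 8·19 + 1), so t ≡ 9·16 = 144 ≡ 11 (mod 19).
    Then x = 8 + 17·11 = 195, valid modulo lcm(17, 19) = 323: x ≡ 195 (mod 323).
  Combine with x ≡ 2 (mod 5); new modulus lcm = 1615.
    Write x = 195 + 323·t and substitute into x ≡ 2 (mod 5): 323·t ≡ 2 − 195 = -193 (mod 5).
    Reduce coefficients mod 5: 3·t ≡ 2 (mod 5).
    The inverse of 3 mod 5 is 2 (since 3·2 = 6 = 1·5 + 1), so t ≡ 2·2 = 4 ≡ 4 (mod 5).
    Then x = 195 + 323·4 = 1487, valid modulo lcm(323, 5) = 1615: x ≡ 1487 (mod 1615).
  Combine with x ≡ 2 (mod 7); new modulus lcm = 11305.
    Write x = 1487 + 1615·t and substitute into x ≡ 2 (mod 7): 1615·t ≡ 2 − 1487 = -1485 (mod 7).
    Reduce coefficients mod 7: 5·t ≡ 6 (mod 7).
    The inverse of 5 mod 7 is 3 (since 5·3 = 15 = 2·7 + 1), so t ≡ 3·6 = 18 ≡ 4 (mod 7).
    Then x = 1487 + 1615·4 = 7947, valid modulo lcm(1615, 7) = 11305: x ≡ 7947 (mod 11305).
Verify against each original: 7947 mod 17 = 8, 7947 mod 19 = 5, 7947 mod 5 = 2, 7947 mod 7 = 2.

x ≡ 7947 (mod 11305).


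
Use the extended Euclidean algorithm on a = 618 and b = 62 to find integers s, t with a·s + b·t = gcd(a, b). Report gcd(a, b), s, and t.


Euclidean algorithm on (618, 62) — divide until remainder is 0:
  618 = 9 · 62 + 60
  62 = 1 · 60 + 2
  60 = 30 · 2 + 0
gcd(618, 62) = 2.
Track Bezout coefficients alongside the remainders: start with r₀ = 618 = a·1 + b·0 (s = 1, t = 0) and r₁ = 62 = a·0 + b·1 (s = 0, t = 1); each new remainder r_{k+1} = r_{k-1} − q_k·r_k inherits s_{k+1} = s_{k-1} − q_k·s_k, t_{k+1} = t_{k-1} − q_k·t_k, so r_k = a·s_k + b·t_k at every step:
  q = 9: r = 60, s = 1 − 9·0 = 1, t = 0 − 9·1 = -9  (check: 618·1 + 62·(-9) = 60)
  q = 1: r = 2, s = 0 − 1·1 = -1, t = 1 − 1·(-9) = 10  (check: 618·(-1) + 62·10 = 2)
The row with r = 2 (the gcd) gives the Bezout coefficients s = -1, t = 10.
Result: 618 · (-1) + 62 · (10) = 2.

gcd(618, 62) = 2; s = -1, t = 10 (check: 618·(-1) + 62·10 = 2).


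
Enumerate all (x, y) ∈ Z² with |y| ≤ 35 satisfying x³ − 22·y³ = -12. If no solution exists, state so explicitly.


The equation is x³ - 22y³ = -12. For fixed y, x³ = 22·y³ − 12, so a solution requires the RHS to be a perfect cube.
Strategy: iterate y from -35 to 35, compute RHS = 22·y³ − 12, and check whether it is a (positive or negative) perfect cube.
Check small values of y:
  y = 0: RHS = -12 is not a perfect cube.
  y = 1: RHS = 10 is not a perfect cube.
  y = -1: RHS = -34 is not a perfect cube.
  y = 2: RHS = 164 is not a perfect cube.
  y = -2: RHS = -188 is not a perfect cube.
  y = 3: RHS = 582 is not a perfect cube.
  y = -3: RHS = -606 is not a perfect cube.
Continuing the search up to |y| = 35 finds no solutions either.
No (x, y) in the scanned range satisfies the equation.

No integer solutions with |y| ≤ 35.


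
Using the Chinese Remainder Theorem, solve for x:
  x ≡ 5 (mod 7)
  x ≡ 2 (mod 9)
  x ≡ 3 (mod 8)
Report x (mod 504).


Moduli 7, 9, 8 are pairwise coprime; by CRT there is a unique solution modulo M = 7 · 9 · 8 = 504.
Solve pairwise, accumulating the modulus:
  Start with x ≡ 5 (mod 7).
  Combine with x ≡ 2 (mod 9): since gcd(7, 9) = 1, we get a unique residue mod 63.
    Write x = 5 + 7·t and substitute into x ≡ 2 (mod 9): 7·t ≡ 2 − 5 = -3 (mod 9).
    Reduce coefficients mod 9: 7·t ≡ 6 (mod 9).
    The inverse of 7 mod 9 is 4 (since 7·4 = 28 = 3·9 + 1), so t ≡ 4·6 = 24 ≡ 6 (mod 9).
    Then x = 5 + 7·6 = 47, valid modulo lcm(7, 9) = 63: x ≡ 47 (mod 63).
  Combine with x ≡ 3 (mod 8): since gcd(63, 8) = 1, we get a unique residue mod 504.
    Write x = 47 + 63·t and substitute into x ≡ 3 (mod 8): 63·t ≡ 3 − 47 = -44 (mod 8).
    Reduce coefficients mod 8: 7·t ≡ 4 (mod 8).
    The inverse of 7 mod 8 is 7 (since 7·7 = 49 = 6·8 + 1), so t ≡ 7·4 = 28 ≡ 4 (mod 8).
    Then x = 47 + 63·4 = 299, valid modulo lcm(63, 8) = 504: x ≡ 299 (mod 504).
Verify: 299 mod 7 = 5 ✓, 299 mod 9 = 2 ✓, 299 mod 8 = 3 ✓.

x ≡ 299 (mod 504).


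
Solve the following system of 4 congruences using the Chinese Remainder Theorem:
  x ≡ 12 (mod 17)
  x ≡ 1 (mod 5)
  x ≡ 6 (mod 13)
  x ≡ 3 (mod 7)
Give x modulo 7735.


Product of moduli M = 17 · 5 · 13 · 7 = 7735.
Merge one congruence at a time:
  Start: x ≡ 12 (mod 17).
  Combine with x ≡ 1 (mod 5); new modulus lcm = 85.
    Write x = 12 + 17·t and substitute into x ≡ 1 (mod 5): 17·t ≡ 1 − 12 = -11 (mod 5).
    Reduce coefficients mod 5: 2·t ≡ 4 (mod 5).
    The inverse of 2 mod 5 is 3 (since 2·3 = 6 = 1·5 + 1), so t ≡ 3·4 = 12 ≡ 2 (mod 5).
    Then x = 12 + 17·2 = 46, valid modulo lcm(17, 5) = 85: x ≡ 46 (mod 85).
  Combine with x ≡ 6 (mod 13); new modulus lcm = 1105.
    Write x = 46 + 85·t and substitute into x ≡ 6 (mod 13): 85·t ≡ 6 − 46 = -40 (mod 13).
    Reduce coefficients mod 13: 7·t ≡ 12 (mod 13).
    The inverse of 7 mod 13 is 2 (since 7·2 = 14 = 1·13 + 1), so t ≡ 2·12 = 24 ≡ 11 (mod 13).
    Then x = 46 + 85·11 = 981, valid modulo lcm(85, 13) = 1105: x ≡ 981 (mod 1105).
  Combine with x ≡ 3 (mod 7); new modulus lcm = 7735.
    Write x = 981 + 1105·t and substitute into x ≡ 3 (mod 7): 1105·t ≡ 3 − 981 = -978 (mod 7).
    Reduce coefficients mod 7: 6·t ≡ 2 (mod 7).
    The inverse of 6 mod 7 is 6 (since 6·6 = 36 = 5·7 + 1), so t ≡ 6·2 = 12 ≡ 5 (mod 7).
    Then x = 981 + 1105·5 = 6506, valid modulo lcm(1105, 7) = 7735: x ≡ 6506 (mod 7735).
Verify against each original: 6506 mod 17 = 12, 6506 mod 5 = 1, 6506 mod 13 = 6, 6506 mod 7 = 3.

x ≡ 6506 (mod 7735).
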